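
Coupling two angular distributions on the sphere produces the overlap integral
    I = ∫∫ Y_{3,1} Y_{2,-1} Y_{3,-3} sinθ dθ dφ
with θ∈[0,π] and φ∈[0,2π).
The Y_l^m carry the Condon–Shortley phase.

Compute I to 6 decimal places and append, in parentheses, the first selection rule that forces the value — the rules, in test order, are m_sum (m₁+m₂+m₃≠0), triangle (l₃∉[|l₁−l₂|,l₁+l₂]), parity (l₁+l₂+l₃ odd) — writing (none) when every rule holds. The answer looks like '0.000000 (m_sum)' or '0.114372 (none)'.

1 − 1 − 3 = -3 ≠ 0: azimuthal integral kills it; I = 0

0.000000 (m_sum)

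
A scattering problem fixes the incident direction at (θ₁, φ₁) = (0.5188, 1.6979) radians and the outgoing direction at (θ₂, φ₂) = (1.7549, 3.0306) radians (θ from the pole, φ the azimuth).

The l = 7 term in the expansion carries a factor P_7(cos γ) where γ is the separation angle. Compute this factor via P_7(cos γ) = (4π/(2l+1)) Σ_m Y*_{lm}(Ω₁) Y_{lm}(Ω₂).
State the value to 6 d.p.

Summing Y*_{l m}(θ₁,φ₁)·Y_{l m}(θ₂,φ₂) over m ∈ [−7, 7]; prefactor 4π/(2·7+1) = 0.837758:
  m=-7: Y*=+0.002863-0.002320i  Y=-0.316457-0.311154i  product -0.001628-0.000157i
  m=-6: Y*=-0.017458-0.016680i  Y=-0.243145-0.191037i  product +0.001058+0.007391i
  m=-5: Y*=-0.057471+0.077916i  Y=+0.161616+0.100195i  product -0.017095+0.006834i
  m=-4: Y*=+0.228943+0.127585i  Y=+0.290601+0.138222i  product +0.048896+0.068721i
  m=-3: Y*=+0.173430-0.432566i  Y=-0.094253-0.032598i  product -0.030447+0.035117i
  m=-2: Y*=-0.432366-0.112341i  Y=-0.309838-0.069932i  product +0.126107+0.065044i
  m=-1: Y*=+0.002860-0.022383i  Y=+0.063379+0.007064i  product +0.000339-0.001398i
  m=+0: Y*=-0.449235-0.000000i  Y=+0.315082+0.000000i  product -0.141546-0.000000i
  m=+1: Y*=-0.002860-0.022383i  Y=-0.063379+0.007064i  product +0.000339+0.001398i
  m=+2: Y*=-0.432366+0.112341i  Y=-0.309838+0.069932i  product +0.126107-0.065044i
  m=+3: Y*=-0.173430-0.432566i  Y=+0.094253-0.032598i  product -0.030447-0.035117i
  m=+4: Y*=+0.228943-0.127585i  Y=+0.290601-0.138222i  product +0.048896-0.068721i
  m=+5: Y*=+0.057471+0.077916i  Y=-0.161616+0.100195i  product -0.017095-0.006834i
  m=+6: Y*=-0.017458+0.016680i  Y=-0.243145+0.191037i  product +0.001058-0.007391i
  m=+7: Y*=-0.002863-0.002320i  Y=+0.316457-0.311154i  product -0.001628+0.000157i
Accumulated sum +0.112916+0.000000i; after 4π/(2l+1) scaling, +0.094597+0.000000i ⇒ P_7 = 0.094597

0.094597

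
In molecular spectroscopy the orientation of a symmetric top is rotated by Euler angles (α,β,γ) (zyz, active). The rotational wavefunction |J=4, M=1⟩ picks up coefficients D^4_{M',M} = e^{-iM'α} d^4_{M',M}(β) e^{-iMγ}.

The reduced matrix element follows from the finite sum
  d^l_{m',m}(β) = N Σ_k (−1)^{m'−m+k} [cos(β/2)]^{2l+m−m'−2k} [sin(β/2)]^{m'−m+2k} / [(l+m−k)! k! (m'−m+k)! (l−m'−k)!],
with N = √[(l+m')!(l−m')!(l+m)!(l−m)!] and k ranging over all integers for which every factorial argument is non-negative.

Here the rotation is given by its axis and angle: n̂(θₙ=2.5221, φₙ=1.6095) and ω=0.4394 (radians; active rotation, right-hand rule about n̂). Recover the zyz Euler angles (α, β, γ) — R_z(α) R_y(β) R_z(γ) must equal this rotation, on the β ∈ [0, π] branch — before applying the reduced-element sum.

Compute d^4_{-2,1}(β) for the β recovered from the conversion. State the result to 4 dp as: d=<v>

Axis–angle → zyz. n̂ = (sinθₙcosφₙ, sinθₙsinφₙ, cosθₙ) = (-0.022467, +0.580187, -0.814173), ω = 0.4394.
R = I cosω + sinω [n̂]ₓ + (1−cosω) n̂n̂ᵀ gives
  R = [+0.905055, +0.345108, +0.248547; -0.347585, +0.936983, -0.035315; -0.245072, -0.054429, +0.967976]
β = atan2(√(R₁₃²+R₂₃²), R₃₃) = 0.253758; α = atan2(R₂₃, R₁₃) mod 2π = 6.142045; γ = atan2(R₃₂, −R₃₁) mod 2π = 6.064638
d^4_{-2,1}(β=0.2538) via the finite sum:
With c≡cos(β/2)=0.991962 and s≡sin(β/2)=0.126539, N=[2·720·120·6]^{1/2}=1018.233765
k∈{3,4,5} keeps every argument non-negative
  k=3: (−1)^0·1018.2338/(72)·0.9920^5·0.1265^3 = +0.027521
  k=4: (−1)^1·1018.2338/(48)·0.9920^3·0.1265^5 = -0.000672
  k=5: (−1)^2·1018.2338/(240)·0.9920^1·0.1265^7 = +0.000002
d^4_{-2,1}(0.2538) = +0.027521 -0.000672 +0.000002 = +0.026851

d=0.0269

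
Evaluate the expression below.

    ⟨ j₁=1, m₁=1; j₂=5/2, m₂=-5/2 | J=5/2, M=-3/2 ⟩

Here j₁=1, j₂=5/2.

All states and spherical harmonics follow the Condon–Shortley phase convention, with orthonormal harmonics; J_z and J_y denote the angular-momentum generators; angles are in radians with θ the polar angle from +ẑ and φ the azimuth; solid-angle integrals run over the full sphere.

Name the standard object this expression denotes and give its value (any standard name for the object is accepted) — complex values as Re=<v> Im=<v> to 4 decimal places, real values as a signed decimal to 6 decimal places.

Clebsch–Gordan coefficient, +√(2/7) ≈ +0.534522

This is a Clebsch–Gordan (vector-coupling) coefficient.
triangle: 1!·1!·4!/7! = 24/5040
(j±m)!: 2!·0!·0!·5!·1!·4! = 5760
prefactor² = (2J+1)·Δ·N² = 1152/7
  k=0: +1/(0!·1!·0!·0!·1!·4!) = 1/24
Σ = 1/24  ⇒  CG² = 1152/7·(1/24)² = 2/7
CG = +√(2/7) = +0.534522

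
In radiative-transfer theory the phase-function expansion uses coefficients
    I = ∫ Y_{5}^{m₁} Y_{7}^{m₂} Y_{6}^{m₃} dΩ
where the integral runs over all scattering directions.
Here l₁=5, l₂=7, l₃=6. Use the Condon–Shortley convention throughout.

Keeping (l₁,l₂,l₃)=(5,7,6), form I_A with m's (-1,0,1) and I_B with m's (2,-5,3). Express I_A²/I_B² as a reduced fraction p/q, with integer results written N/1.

1280/27753

Shared (l₁,l₂,l₃)=(5,7,6): N and (l;000)² cancel in I_A²/I_B².
A: Δ = 6!·4!·8!/19! = 1/174594420; Racah Σ t=2..6: t=2:+1/829440 t=3:−1/124416 t=4:+1/138240 t=5:−1/1036800 t=6:+1/87091200 = -1/1814400; ⇒ 3j(5 7 6; -1 0 1)² = 64/138567, sgn +1
B: Δ = 6!·4!·8!/19! = 1/174594420; Racah Σ t=0..2: t=0:+1/6220800 t=1:−1/2419200 t=2:+1/11612160 = -29/174182400; ⇒ 3j(5 7 6; 2 -5 3)² = 841/83980, sgn +1
I_A²/I_B² = (64/138567)/(841/83980) = 1280/27753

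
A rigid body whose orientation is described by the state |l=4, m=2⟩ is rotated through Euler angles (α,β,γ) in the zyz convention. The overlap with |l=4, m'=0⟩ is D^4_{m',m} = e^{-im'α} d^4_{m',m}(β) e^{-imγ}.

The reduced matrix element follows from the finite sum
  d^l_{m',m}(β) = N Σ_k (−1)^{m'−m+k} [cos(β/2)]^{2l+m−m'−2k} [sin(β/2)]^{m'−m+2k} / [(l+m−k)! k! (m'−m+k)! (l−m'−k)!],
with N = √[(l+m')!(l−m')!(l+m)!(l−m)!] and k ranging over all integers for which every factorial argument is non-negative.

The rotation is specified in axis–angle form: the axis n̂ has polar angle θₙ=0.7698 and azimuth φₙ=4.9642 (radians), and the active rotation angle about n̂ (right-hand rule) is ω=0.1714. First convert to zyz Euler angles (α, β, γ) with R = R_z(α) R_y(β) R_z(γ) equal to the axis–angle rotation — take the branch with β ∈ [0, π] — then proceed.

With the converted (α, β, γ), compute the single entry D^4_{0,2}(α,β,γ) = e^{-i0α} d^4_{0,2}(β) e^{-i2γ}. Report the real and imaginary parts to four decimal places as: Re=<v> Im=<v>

Re=0.0306 Im=0.0123

Axis–angle → zyz. n̂ = (sinθₙcosφₙ, sinθₙsinφₙ, cosθₙ) = (+0.173412, -0.674042, +0.718050), ω = 0.1714.
R = I cosω + sinω [n̂]ₓ + (1−cosω) n̂n̂ᵀ gives
  R = [+0.985788, -0.124185, -0.113141; +0.120759, +0.992004, -0.036670; +0.116791, +0.022485, +0.992902]
β = atan2(√(R₁₃²+R₂₃²), R₃₃) = 0.119218; α = atan2(R₂₃, R₁₃) mod 2π = 3.455014; γ = atan2(R₃₂, −R₃₁) mod 2π = 2.951392
First d^4_{0,2}(β=0.1192), then the phase factors e^{-i(0)α} and e^{-i(2)γ}:
Half-angle: c=0.998224, s=0.059573. N=√(24·24·720·2)=910.735966
Admissible k: 2..4 (factorial args all ≥0)
  k=2: (−1)^0·910.7360/(96)·0.9982^6·0.0596^2 = +0.033312
  k=3: (−1)^1·910.7360/(36)·0.9982^4·0.0596^4 = -0.000316
  k=4: (−1)^2·910.7360/(96)·0.9982^2·0.0596^6 = +0.000000
d^4_{0,2}(0.1192) = +0.033312 -0.000316 +0.000000 = +0.032996
D = (+1.000000+0.000000i)·(+0.032996)·(+0.928515+0.371294i) = +0.030637+0.012251i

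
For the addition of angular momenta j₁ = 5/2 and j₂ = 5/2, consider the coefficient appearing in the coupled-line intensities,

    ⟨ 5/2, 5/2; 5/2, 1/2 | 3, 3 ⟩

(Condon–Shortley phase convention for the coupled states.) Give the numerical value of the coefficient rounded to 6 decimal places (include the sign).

+√(5/18) = +0.527046

√[7·2!3!3!/9! · 5!0!3!2!6!0!] = √(1440)
  +(−1)^0/∏(0,2,0,3,3,0)! = 1/72  (running 1/72)
⟨..|..⟩ = √(1440)·(1/72) = +0.527046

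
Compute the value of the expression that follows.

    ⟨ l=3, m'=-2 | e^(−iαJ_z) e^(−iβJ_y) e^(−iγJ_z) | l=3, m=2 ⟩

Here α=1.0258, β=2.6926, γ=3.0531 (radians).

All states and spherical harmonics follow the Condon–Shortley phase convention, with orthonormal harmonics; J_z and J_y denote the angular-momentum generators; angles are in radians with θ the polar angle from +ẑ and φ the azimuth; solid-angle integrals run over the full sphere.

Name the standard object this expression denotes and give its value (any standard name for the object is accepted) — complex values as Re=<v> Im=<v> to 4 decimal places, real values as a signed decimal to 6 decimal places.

Wigner D-matrix element, Re=0.3881 Im=-0.5023

This is a Wigner D-matrix element — the rotation-matrix element ⟨l m'| R(α,β,γ) |l m⟩ in the angular-momentum basis.
Split into d^3_{-2,2}(β=2.6926) × two z-phases.
c=cos(2.692600/2)=0.222615, s=sin(2.692600/2)=0.974906; N=√[1·120·120·1]=120.000000
k∈{4,5} keeps every argument non-negative
  k=4: (−1)^0·120.0000/(24)·0.2226^2·0.9749^4 = +0.223837
  k=5: (−1)^1·120.0000/(120)·0.2226^0·0.9749^6 = -0.858573
d^3_{-2,2}(2.6926) = +0.223837 -0.858573 = -0.634736
D = (-0.462492+0.886624i)·(-0.634736)·(+0.984379+0.176063i) = +0.388058-0.502296i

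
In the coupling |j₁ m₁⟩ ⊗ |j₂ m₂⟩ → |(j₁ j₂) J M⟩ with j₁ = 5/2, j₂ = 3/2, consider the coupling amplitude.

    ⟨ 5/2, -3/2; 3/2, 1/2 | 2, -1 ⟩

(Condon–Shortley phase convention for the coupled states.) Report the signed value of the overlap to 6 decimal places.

+√(1/42) ≈ +0.154303

j₁+j₂−J=2  J+j₁−j₂=3  J−j₁+j₂=1  j₁+j₂+J+1=7
(j₁±m₁, j₂±m₂, J±M) = (1,4,2,1,1,3)
P² = 24/7
sum k=1..2:
  [1] −1/6 = -1/6
  [2] +1/4 = 1/4
S = 1/12
C² = P²·S² = 1/42 ; C = +0.154303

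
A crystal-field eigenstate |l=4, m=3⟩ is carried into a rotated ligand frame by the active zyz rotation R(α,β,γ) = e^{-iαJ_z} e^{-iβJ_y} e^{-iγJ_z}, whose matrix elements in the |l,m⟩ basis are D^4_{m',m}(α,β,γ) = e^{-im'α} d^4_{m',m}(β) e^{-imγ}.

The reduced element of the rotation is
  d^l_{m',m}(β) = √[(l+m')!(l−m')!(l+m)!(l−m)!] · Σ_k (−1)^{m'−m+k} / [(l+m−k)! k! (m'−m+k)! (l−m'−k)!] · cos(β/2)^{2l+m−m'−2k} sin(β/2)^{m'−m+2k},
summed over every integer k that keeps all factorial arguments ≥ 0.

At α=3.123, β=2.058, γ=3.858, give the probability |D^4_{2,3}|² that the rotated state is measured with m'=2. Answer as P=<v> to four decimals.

P=0.0512

First d^4_{2,3}(β=2.0580), then the phase factors e^{-i(2)α} and e^{-i(3)γ}:
c=cos(2.058000/2)=0.515676, s=sin(2.058000/2)=0.856784; N=√[720·2·5040·1]=2693.993318
The bounds max(0,m−m')=1 and min(l+m,l−m')=2 give 2 terms
  k=1: (−1)^0·2693.9933/(720)·0.5157^7·0.8568^1 = +0.031087
  k=2: (−1)^1·2693.9933/(240)·0.5157^5·0.8568^3 = -0.257444
d^4_{2,3}(2.0580) = +0.031087 -0.257444 = -0.226358
|D^4_{2,3}|² = |d^4_{2,3}(β)|² = (-0.226358)² = 0.051238 (the z-rotation phases have unit modulus)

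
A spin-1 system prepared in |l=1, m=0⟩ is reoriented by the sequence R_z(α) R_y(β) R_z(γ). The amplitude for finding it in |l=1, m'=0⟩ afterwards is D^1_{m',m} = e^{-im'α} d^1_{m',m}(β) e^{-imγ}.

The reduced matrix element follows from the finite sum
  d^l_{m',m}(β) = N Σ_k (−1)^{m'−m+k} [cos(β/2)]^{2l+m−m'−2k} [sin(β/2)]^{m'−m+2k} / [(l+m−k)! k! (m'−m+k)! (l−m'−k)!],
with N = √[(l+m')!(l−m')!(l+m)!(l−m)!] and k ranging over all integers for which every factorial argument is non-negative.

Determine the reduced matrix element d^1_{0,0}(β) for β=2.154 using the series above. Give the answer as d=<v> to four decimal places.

d^1_{0,0}(β=2.1540) via the finite sum:
With c≡cos(β/2)=0.473972 and s≡sin(β/2)=0.880540, N=[1·1·1·1]^{1/2}=1.000000
The bounds max(0,m−m')=0 and min(l+m,l−m')=1 give 2 terms
  k=0: (−1)^0·1.0000/(1)·0.4740^2·0.8805^0 = +0.224650
  k=1: (−1)^1·1.0000/(1)·0.4740^0·0.8805^2 = -0.775350
d^1_{0,0}(2.1540) = +0.224650 -0.775350 = -0.550701

d=-0.5507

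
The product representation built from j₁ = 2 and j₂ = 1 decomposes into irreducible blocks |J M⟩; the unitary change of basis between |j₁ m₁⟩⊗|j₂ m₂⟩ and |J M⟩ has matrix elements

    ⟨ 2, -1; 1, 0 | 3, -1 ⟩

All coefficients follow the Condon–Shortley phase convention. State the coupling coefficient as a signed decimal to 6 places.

+0.730297  (= +√(8/15))

√[7·0!4!2!/7! · 1!3!1!1!2!4!] = √(96/5)
  +(−1)^0/∏(0,0,3,1,1,1)! = 1/6  (running 1/6)
⟨..|..⟩ = √(96/5)·(1/6) = +0.730297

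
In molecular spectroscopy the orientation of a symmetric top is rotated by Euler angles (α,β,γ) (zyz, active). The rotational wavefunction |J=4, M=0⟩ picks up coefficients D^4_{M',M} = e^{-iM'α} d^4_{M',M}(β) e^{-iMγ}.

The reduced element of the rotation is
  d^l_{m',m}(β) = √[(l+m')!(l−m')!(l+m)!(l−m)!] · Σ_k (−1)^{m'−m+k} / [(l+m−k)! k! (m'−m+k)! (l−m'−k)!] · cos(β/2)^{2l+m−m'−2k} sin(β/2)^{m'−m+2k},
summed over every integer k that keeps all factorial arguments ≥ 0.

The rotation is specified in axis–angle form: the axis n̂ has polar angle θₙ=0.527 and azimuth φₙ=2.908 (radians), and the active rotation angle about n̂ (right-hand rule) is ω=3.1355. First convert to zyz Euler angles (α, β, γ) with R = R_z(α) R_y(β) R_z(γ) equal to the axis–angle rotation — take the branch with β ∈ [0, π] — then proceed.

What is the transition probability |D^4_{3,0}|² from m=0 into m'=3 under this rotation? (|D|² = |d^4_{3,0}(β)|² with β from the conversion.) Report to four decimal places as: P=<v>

Axis–angle → zyz. n̂ = (sinθₙcosφₙ, sinθₙsinφₙ, cosθₙ) = (-0.489283, +0.116418, +0.864320), ω = 3.1355.
R = I cosω + sinω [n̂]ₓ + (1−cosω) n̂n̂ᵀ gives
  R = [-0.521190, -0.119188, -0.845077; -0.108656, -0.972875, +0.204224; -0.846496, +0.198262, +0.494102]
β = atan2(√(R₁₃²+R₂₃²), R₃₃) = 1.053995; α = atan2(R₂₃, R₁₃) mod 2π = 2.904475; γ = atan2(R₃₂, −R₃₁) mod 2π = 0.230068
First d^4_{3,0}(β=1.0540), then the phase factors e^{-i(3)α} and e^{-i(0)γ}:
c=cos(1.053995/2)=0.864321, s=sin(1.053995/2)=0.502940; N=√[5040·1·24·24]=1703.830978
k∈{0,1} keeps every argument non-negative
  k=0: (−1)^3·1703.8310/(144)·0.8643^5·0.5029^3 = -0.726088
  k=1: (−1)^4·1703.8310/(144)·0.8643^3·0.5029^5 = +0.245851
d^4_{3,0}(1.0540) = -0.726088 +0.245851 = -0.480237
|D^4_{3,0}|² = |d^4_{3,0}(β)|² = (-0.480237)² = 0.230627 (the z-rotation phases have unit modulus)

P=0.2306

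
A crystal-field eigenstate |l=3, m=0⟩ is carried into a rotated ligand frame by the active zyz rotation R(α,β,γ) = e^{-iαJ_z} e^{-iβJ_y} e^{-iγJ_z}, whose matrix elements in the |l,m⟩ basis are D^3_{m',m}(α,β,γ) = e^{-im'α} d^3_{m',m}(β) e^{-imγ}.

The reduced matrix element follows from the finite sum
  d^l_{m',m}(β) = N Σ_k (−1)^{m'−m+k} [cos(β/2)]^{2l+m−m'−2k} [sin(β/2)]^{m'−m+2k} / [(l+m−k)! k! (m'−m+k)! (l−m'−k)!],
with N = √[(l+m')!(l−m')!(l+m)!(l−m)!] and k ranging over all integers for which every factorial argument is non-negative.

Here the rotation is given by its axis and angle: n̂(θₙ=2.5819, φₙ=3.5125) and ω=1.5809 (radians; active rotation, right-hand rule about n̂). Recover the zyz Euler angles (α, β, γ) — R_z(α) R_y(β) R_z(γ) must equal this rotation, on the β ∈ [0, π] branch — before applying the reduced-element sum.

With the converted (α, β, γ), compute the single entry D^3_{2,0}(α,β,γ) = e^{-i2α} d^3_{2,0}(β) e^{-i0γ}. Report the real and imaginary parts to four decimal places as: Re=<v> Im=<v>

Re=-0.3737 Im=-0.2986

Axis–angle → zyz. n̂ = (sinθₙcosφₙ, sinθₙsinφₙ, cosθₙ) = (-0.494822, -0.192440, -0.847418), ω = 1.5809.
R = I cosω + sinω [n̂]ₓ + (1−cosω) n̂n̂ᵀ gives
  R = [+0.237219, +0.943561, +0.231128; -0.751189, +0.027304, +0.659522; +0.615988, -0.330072, +0.715270]
β = atan2(√(R₁₃²+R₂₃²), R₃₃) = 0.773786; α = atan2(R₂₃, R₁₃) mod 2π = 1.233723; γ = atan2(R₃₂, −R₃₁) mod 2π = 3.633501
First d^3_{2,0}(β=0.7738), then the phase factors e^{-i(2)α} and e^{-i(0)γ}:
Half-angle: c=0.926086, s=0.377313. N=√(120·1·6·6)=65.726707
Admissible k: 0..1 (factorial args all ≥0)
  k=0: (−1)^2·65.7267/(12)·0.9261^4·0.3773^2 = +0.573547
  k=1: (−1)^3·65.7267/(12)·0.9261^2·0.3773^4 = -0.095207
d^3_{2,0}(0.7738) = +0.573547 -0.095207 = +0.478340
Phases: e^{-i·(2)·1.2337}=-0.781240-0.624231i, e^{-i·(0)·3.6335}=+1.000000+0.000000i ⇒ D=-0.373698-0.298595i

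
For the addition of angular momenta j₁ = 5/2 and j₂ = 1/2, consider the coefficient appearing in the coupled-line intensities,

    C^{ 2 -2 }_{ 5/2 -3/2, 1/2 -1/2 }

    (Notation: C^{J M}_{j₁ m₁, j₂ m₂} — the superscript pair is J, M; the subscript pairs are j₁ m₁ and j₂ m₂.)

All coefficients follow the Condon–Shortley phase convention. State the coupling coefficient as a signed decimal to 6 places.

j₁+j₂−J=1  J+j₁−j₂=4  J−j₁+j₂=0  j₁+j₂+J+1=6
(j₁±m₁, j₂±m₂, J±M) = (1,4,0,1,0,4)
P² = 96
sum k=0..0:
  [0] +1/24 = 1/24
S = 1/24
C² = P²·S² = 1/6 ; C = +0.408248

+√(1/6) = +0.408248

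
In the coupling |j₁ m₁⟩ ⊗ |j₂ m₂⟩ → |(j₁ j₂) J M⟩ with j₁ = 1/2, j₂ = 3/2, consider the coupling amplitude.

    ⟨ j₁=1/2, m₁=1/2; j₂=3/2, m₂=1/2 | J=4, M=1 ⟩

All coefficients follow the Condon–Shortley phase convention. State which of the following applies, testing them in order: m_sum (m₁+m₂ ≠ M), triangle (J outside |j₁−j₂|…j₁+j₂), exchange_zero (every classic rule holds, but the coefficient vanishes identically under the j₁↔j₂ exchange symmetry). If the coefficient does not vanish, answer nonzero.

m-sum: m₁+m₂ = 1/2+1/2 = 1, M = 1  ✓
triangle: need |j₁−j₂| ≤ J ≤ j₁+j₂, i.e. J ∈ [1, 2]; J = 4 is outside ✗ ⇒ coefficient is 0

triangle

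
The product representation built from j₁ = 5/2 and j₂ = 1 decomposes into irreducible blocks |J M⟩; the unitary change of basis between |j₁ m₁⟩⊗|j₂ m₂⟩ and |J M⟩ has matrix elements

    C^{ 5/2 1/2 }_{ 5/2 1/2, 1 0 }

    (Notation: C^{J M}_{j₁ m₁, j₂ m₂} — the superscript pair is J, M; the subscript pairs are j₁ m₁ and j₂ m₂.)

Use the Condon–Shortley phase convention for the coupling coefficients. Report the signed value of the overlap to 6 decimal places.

+√(1/35) = +0.169031

√[6·1!4!1!/7! · 3!2!1!1!3!2!] = √(144/35)
  +(−1)^0/∏(0,1,2,1,2,0)! = 1/4  (running 1/4)
  +(−1)^1/∏(1,0,1,0,3,1)! = -1/6  (running 1/12)
⟨..|..⟩ = √(144/35)·(1/12) = +0.169031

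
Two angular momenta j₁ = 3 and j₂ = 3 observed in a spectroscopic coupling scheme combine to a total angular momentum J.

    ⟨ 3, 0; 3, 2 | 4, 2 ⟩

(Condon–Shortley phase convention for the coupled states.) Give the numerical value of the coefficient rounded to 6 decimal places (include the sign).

+0.139573  (= +√(3/154))

j₁+j₂−J=2  J+j₁−j₂=4  J−j₁+j₂=4  j₁+j₂+J+1=11
(j₁±m₁, j₂±m₂, J±M) = (3,3,5,1,6,2)
P² = 124416/77
sum k=1..2:
  [1] −1/96 = -1/96
  [2] +1/72 = 1/72
S = 1/288
C² = P²·S² = 3/154 ; C = +0.139573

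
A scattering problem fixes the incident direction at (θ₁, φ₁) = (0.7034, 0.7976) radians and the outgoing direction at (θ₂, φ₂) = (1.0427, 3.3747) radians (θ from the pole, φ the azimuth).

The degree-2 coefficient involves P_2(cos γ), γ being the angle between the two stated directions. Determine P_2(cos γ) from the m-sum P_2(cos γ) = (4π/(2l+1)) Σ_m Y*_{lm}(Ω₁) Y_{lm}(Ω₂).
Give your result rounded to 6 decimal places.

-0.488455

Summing Y*_{l m}(θ₁,φ₁)·Y_{l m}(θ₂,φ₂) over m ∈ [−2, 2]; prefactor 4π/(2·2+1) = 2.513274:
  [-2]  conj(Y_{2,-2})(Ω₁) = (-0.003943, 0.161557) ; Y_{2,-2}(Ω₂) = (0.257440, -0.129547) ; Δ = (0.019914, 0.042102)
  [-1]  conj(Y_{2,-1})(Ω₁) = (0.266164, 0.272740) ; Y_{2,-1}(Ω₂) = (-0.327153, 0.077674) ; Δ = (-0.108261, -0.068554)
  [+0]  conj(Y_{2,0})(Ω₁) = (0.234933, -0.000000) ; Y_{2,0}(Ω₂) = (-0.075153, 0.000000) ; Δ = (-0.017656, 0.000000)
  [+1]  conj(Y_{2,1})(Ω₁) = (-0.266164, 0.272740) ; Y_{2,1}(Ω₂) = (0.327153, 0.077674) ; Δ = (-0.108261, 0.068554)
  [+2]  conj(Y_{2,2})(Ω₁) = (-0.003943, -0.161557) ; Y_{2,2}(Ω₂) = (0.257440, 0.129547) ; Δ = (0.019914, -0.042102)
Accumulated sum (-0.194350, 0.000000); after 4π/(2l+1) scaling, (-0.488455, 0.000000) ⇒ P_2 = -0.488455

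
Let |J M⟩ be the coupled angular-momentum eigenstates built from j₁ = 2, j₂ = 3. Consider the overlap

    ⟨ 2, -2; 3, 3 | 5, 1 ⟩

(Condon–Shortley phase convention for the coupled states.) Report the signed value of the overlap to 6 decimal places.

triangle: 0!·4!·6!/11! = 17280/39916800
(j±m)!: 0!·4!·6!·0!·6!·4! = 298598400
prefactor² = (2J+1)·Δ·N² = 9953280/7
  k=0: +1/(0!·0!·4!·6!·0!·0!) = 1/17280
Σ = 1/17280  ⇒  CG² = 9953280/7·(1/17280)² = 1/210
CG = +√(1/210) = +0.069007

+0.069007  (= +√(1/210))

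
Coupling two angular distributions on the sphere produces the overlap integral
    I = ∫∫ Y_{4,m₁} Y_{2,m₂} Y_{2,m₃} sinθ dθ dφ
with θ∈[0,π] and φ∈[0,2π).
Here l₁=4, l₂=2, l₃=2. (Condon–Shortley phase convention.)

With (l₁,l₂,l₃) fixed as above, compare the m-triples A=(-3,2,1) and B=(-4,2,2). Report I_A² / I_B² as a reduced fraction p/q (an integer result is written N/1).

Same 4,2,2: normalisation and zero-m 3j drop out of the ratio.
A: Δ: 4! 4! 0! / 9! → 1/630; sum: t=4:+1/144 = 1/144; 3j²(4 2 2; -3 2 1) = Δ·Π!·Σ² = 1/18  (sign -1)
B: Δ: 4! 4! 0! / 9! → 1/630; sum: t=4:+1/576 = 1/576; 3j²(4 2 2; -4 2 2) = Δ·Π!·Σ² = 1/9  (sign +1)
I_A²/I_B² = (1/18)/(1/9) = 1/2

1/2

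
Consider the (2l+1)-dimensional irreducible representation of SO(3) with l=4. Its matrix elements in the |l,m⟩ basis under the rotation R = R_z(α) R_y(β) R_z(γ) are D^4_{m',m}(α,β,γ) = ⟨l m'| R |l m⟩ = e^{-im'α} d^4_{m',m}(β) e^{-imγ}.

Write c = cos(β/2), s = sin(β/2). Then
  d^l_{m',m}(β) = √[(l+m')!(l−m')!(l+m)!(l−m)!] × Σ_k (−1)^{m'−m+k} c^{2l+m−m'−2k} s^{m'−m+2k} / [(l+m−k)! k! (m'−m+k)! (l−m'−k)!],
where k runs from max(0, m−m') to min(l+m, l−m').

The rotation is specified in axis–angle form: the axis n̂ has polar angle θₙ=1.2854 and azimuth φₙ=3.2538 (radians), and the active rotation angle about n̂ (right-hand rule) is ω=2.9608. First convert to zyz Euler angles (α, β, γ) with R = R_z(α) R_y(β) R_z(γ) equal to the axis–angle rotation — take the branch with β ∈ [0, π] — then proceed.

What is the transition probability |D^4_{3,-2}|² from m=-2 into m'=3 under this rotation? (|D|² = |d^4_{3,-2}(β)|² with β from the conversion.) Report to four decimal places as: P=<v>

P=0.3289

Axis–angle → zyz. n̂ = (sinθₙcosφₙ, sinθₙsinφₙ, cosθₙ) = (-0.953516, -0.107443, +0.281538), ω = 2.9608.
R = I cosω + sinω [n̂]ₓ + (1−cosω) n̂n̂ᵀ gives
  R = [+0.819865, +0.152604, -0.551845; +0.253850, -0.960802, +0.111446; -0.513207, -0.231456, -0.826466]
β = atan2(√(R₁₃²+R₂₃²), R₃₃) = 2.543598; α = atan2(R₂₃, R₁₃) mod 2π = 2.942322; γ = atan2(R₃₂, −R₃₁) mod 2π = 5.859500
D^4_{3,-2}(2.9423,2.5436,5.8595) = e^{-i·3·2.9423}·d^4_{3,-2}(2.5436)·e^{-i·-2·5.8595}. Compute d first:
With c≡cos(β/2)=0.294562 and s≡sin(β/2)=0.955632, N=[5040·1·2·720]^{1/2}=2693.993318
The bounds max(0,m−m')=0 and min(l+m,l−m')=1 give 2 terms
  k=0: (−1)^5·2693.9933/(240)·0.2946^3·0.9556^5 = -0.228649
  k=1: (−1)^6·2693.9933/(720)·0.2946^1·0.9556^7 = +0.802189
d^4_{3,-2}(2.5436) = -0.228649 +0.802189 = +0.573540
|D^4_{3,-2}|² = |d^4_{3,-2}(β)|² = (+0.573540)² = 0.328948 (the z-rotation phases have unit modulus)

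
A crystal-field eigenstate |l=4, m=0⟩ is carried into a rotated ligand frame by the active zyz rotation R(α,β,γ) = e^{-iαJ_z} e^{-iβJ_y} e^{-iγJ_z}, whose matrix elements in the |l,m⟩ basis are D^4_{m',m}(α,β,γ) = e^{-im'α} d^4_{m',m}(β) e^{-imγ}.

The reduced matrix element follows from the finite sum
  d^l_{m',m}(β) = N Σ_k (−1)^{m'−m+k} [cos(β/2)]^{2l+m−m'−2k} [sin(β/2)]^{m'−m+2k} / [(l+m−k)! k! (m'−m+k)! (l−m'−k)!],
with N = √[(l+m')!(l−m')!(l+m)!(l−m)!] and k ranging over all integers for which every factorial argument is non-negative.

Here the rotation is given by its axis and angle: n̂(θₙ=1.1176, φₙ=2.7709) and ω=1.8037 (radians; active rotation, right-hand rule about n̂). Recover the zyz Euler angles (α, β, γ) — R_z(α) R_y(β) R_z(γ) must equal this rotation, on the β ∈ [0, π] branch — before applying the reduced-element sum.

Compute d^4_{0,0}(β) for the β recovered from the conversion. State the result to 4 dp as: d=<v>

Axis–angle → zyz. n̂ = (sinθₙcosφₙ, sinθₙsinφₙ, cosθₙ) = (-0.837986, +0.325692, +0.437841), ω = 1.8037.
R = I cosω + sinω [n̂]ₓ + (1−cosω) n̂n̂ᵀ gives
  R = [+0.633491, -0.761937, -0.134690; +0.090103, -0.100246, +0.990874; -0.768486, -0.639846, +0.005148]
β = atan2(√(R₁₃²+R₂₃²), R₃₃) = 1.565649; α = atan2(R₂₃, R₁₃) mod 2π = 1.705898; γ = atan2(R₃₂, −R₃₁) mod 2π = 5.588876
d^4_{0,0}(β=1.5656) via the finite sum:
With c≡cos(β/2)=0.708924 and s≡sin(β/2)=0.705284, N=[24·24·24·24]^{1/2}=576.000000
k∈{0,1,2,3,4} keeps every argument non-negative
  k=0: (−1)^0·576.0000/(576)·0.7089^8·0.7053^0 = +0.063797
  k=1: (−1)^1·576.0000/(36)·0.7089^6·0.7053^2 = -1.010295
  k=2: (−1)^2·576.0000/(16)·0.7089^4·0.7053^4 = +2.249881
  k=3: (−1)^3·576.0000/(36)·0.7089^2·0.7053^6 = -0.989705
  k=4: (−1)^4·576.0000/(576)·0.7089^0·0.7053^8 = +0.061223
d^4_{0,0}(1.5656) = +0.063797 -1.010295 +2.249881 -0.989705 +0.061223 = +0.374901

d=0.3749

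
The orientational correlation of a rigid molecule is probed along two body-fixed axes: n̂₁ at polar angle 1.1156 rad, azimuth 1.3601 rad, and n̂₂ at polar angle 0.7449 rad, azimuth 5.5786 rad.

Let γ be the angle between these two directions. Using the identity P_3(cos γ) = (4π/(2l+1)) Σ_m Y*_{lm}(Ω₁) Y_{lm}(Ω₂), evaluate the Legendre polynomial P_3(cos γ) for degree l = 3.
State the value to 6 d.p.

Summing Y*_{l m}(θ₁,φ₁)·Y_{l m}(θ₂,φ₂) over m ∈ [−3, 3]; prefactor 4π/(2·3+1) = 1.795196:
  m=-3: (-0.17861 - 0.24390j) × (-0.06715 + 0.11128j) = 0.03914 - 0.00350j  (running Σ = 0.03914 - 0.00350j)
  m=-2: (-0.33075 + 0.14826j) × (0.05556 + 0.34077j) = -0.06890 - 0.10447j  (running Σ = -0.02976 - 0.10797j)
  m=-1: (-0.00204 - 0.00953j) × (0.28413 + 0.24156j) = 0.00172 - 0.00320j  (running Σ = -0.02804 - 0.11117j)
  m=0: (-0.33364 + 0.00000j) × (-0.08168 + 0.00000j) = 0.02725 + 0.00000j  (running Σ = -0.00079 - 0.11117j)
  m=1: (0.00204 - 0.00953j) × (-0.28413 + 0.24156j) = 0.00172 + 0.00320j  (running Σ = 0.00094 - 0.10797j)
  m=2: (-0.33075 - 0.14826j) × (0.05556 - 0.34077j) = -0.06890 + 0.10447j  (running Σ = -0.06796 - 0.00350j)
  m=3: (0.17861 - 0.24390j) × (0.06715 + 0.11128j) = 0.03914 + 0.00350j  (running Σ = -0.02882 + 0.00000j)
Accumulated sum -0.02882 + 0.00000j; after 4π/(2l+1) scaling, -0.05174 + 0.00000j ⇒ P_3 = -0.051745

-0.051745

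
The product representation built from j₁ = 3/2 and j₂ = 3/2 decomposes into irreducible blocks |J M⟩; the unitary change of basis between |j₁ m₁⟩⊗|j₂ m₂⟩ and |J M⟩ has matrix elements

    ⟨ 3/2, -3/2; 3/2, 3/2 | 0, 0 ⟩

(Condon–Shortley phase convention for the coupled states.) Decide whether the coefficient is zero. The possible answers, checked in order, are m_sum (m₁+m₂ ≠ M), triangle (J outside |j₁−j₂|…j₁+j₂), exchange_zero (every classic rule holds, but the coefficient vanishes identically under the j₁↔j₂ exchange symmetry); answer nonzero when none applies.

m-sum: m₁+m₂ = -3/2+3/2 = 0, M = 0  ✓
triangle: |j₁−j₂| = 0 ≤ J = 0 ≤ j₁+j₂ = 3  ✓
exchange: j₁≠j₂ or m₁≠m₂ — the exchange symmetry imposes no constraint here
value check: CG = −√(1/4) = -0.500000 ≠ 0

nonzero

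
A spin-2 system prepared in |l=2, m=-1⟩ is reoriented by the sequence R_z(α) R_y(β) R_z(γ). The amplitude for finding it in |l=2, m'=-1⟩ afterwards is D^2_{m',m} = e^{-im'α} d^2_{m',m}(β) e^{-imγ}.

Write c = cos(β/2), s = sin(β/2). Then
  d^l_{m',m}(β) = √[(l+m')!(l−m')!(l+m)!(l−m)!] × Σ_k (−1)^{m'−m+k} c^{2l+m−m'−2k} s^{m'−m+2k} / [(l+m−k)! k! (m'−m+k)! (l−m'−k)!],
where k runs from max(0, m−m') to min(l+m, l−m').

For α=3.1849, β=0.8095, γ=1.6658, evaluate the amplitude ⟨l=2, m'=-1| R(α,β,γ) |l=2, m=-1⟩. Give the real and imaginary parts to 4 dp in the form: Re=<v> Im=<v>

Re=0.0442 Im=-0.3178

D^2_{-1,-1}(3.1849,0.8095,1.6658) = e^{-i·-1·3.1849}·d^2_{-1,-1}(0.8095)·e^{-i·-1·1.6658}. Compute d first:
Half-angle: c=0.919201, s=0.393789. N=√(1·6·1·6)=6.000000
The bounds max(0,m−m')=0 and min(l+m,l−m')=1 give 2 terms
  k=0: (−1)^0·6.0000/(6)·0.9192^4·0.3938^0 = +0.713907
  k=1: (−1)^1·6.0000/(2)·0.9192^2·0.3938^2 = -0.393069
d^2_{-1,-1}(0.8095) = +0.713907 -0.393069 = +0.320838
Attach z-rotation phases: D = e^{-i(-1)(3.1849)}·(+0.320838)·e^{-i(-1)(1.6658)} = +0.044234-0.317774i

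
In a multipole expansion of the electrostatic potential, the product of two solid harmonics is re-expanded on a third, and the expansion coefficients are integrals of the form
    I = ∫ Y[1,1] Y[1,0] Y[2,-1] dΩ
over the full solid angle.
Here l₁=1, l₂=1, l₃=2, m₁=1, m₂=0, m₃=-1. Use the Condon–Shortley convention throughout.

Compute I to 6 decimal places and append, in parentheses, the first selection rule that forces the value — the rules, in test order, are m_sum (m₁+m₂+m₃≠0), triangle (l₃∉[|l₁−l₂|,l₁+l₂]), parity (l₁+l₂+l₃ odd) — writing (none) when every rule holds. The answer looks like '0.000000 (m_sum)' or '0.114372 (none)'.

-0.218510 (none)

Rules hold: Σm=0, L=4 even, 0≤2≤2.
N = 3·3·5 = 45
Δ = 0!·2!·2!/5! = 1/30
Racah Σ t=0..0: t=0:+1/1 = 1/1
⇒ 3j(1 1 2; 0 0 0)² = 2/15, sgn +1
Racah Σ t=0..0: t=0:+1/2 = 1/2
⇒ 3j(1 1 2; 1 0 -1)² = 1/10, sgn -1
4πI² = N·(3j₀)²·(3jₘ)² = 3/5
I = -1·√(0.6/4π) = -0.21850969
No selection rule forces the value: the integral is nonzero (none).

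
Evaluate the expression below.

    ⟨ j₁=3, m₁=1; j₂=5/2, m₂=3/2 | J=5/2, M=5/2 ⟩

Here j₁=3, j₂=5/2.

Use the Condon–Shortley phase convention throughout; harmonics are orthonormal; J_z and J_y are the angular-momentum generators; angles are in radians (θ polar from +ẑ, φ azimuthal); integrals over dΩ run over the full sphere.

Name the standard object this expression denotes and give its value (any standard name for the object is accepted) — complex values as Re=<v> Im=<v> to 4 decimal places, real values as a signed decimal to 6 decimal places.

This is a Clebsch–Gordan (vector-coupling) coefficient.
√[6·3!3!2!/9! · 4!2!4!1!5!0!] = √(1152/7)
  +(−1)^2/∏(2,1,0,2,3,0)! = 1/24  (running 1/24)
⟨..|..⟩ = √(1152/7)·(1/24) = +0.534522

Clebsch–Gordan coefficient, +√(2/7) ≈ +0.534522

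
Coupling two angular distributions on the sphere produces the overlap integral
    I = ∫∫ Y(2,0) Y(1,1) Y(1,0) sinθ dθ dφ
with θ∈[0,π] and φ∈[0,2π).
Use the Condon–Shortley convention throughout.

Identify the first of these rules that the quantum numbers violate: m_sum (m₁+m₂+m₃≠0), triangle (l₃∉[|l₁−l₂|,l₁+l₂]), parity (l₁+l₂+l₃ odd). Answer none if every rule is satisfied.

Σmᵢ = 1  ✗
l₃∈[|l₁−l₂|,l₁+l₂]=[1,3], have l₃=1
Σlᵢ = 4 ⇒ even

m_sum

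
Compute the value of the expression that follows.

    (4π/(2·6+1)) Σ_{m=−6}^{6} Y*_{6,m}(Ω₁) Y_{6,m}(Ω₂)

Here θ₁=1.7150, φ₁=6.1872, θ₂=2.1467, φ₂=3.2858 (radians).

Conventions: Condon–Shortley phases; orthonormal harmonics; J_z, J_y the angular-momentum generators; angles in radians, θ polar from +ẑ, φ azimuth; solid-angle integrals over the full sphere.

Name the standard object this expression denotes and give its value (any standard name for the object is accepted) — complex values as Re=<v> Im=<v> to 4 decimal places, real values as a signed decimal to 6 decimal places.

Legendre polynomial (addition theorem), -0.214860

This sum is the spherical-harmonic addition theorem: it equals the Legendre polynomial P_l(cos γ) of the angle γ between the two directions.
Addition theorem: P_6(cos γ) = (4π/13) Σ_m Y*_{lm}(Ω₁) Y_{lm}(Ω₂), m = −6…6:
  [-6]  conj(Y_{6,-6})(Ω₁) = (0.380575, -0.247123) ; Y_{6,-6}(Ω₂) = (0.109029, -0.127995) ; Δ = (0.009863, -0.075655)
  [-5]  conj(Y_{6,-5})(Ω₁) = (-0.202472, 0.105390) ; Y_{6,-5}(Ω₂) = (0.284073, -0.249673) ; Δ = (-0.031204, 0.080490)
  [-4]  conj(Y_{6,-4})(Ω₁) = (-0.245210, 0.099062) ; Y_{6,-4}(Ω₂) = (0.334768, -0.217816) ; Δ = (-0.060511, 0.086573)
  [-3]  conj(Y_{6,-3})(Ω₁) = (0.241203, -0.071441) ; Y_{6,-3}(Ω₂) = (0.049856, -0.023023) ; Δ = (0.010381, -0.009115)
  [-2]  conj(Y_{6,-2})(Ω₁) = (0.201128, -0.039092) ; Y_{6,-2}(Ω₂) = (-0.315348, 0.093560) ; Δ = (-0.059768, 0.031145)
  [-1]  conj(Y_{6,-1})(Ω₁) = (-0.256283, 0.024675) ; Y_{6,-1}(Ω₂) = (-0.185238, 0.026899) ; Δ = (0.046810, -0.011465)
  [+0]  conj(Y_{6,0})(Ω₁) = (-0.188416, -0.000000) ; Y_{6,0}(Ω₂) = (0.283498, 0.000000) ; Δ = (-0.053416, -0.000000)
  [+1]  conj(Y_{6,1})(Ω₁) = (0.256283, 0.024675) ; Y_{6,1}(Ω₂) = (0.185238, 0.026899) ; Δ = (0.046810, 0.011465)
  [+2]  conj(Y_{6,2})(Ω₁) = (0.201128, 0.039092) ; Y_{6,2}(Ω₂) = (-0.315348, -0.093560) ; Δ = (-0.059768, -0.031145)
  [+3]  conj(Y_{6,3})(Ω₁) = (-0.241203, -0.071441) ; Y_{6,3}(Ω₂) = (-0.049856, -0.023023) ; Δ = (0.010381, 0.009115)
  [+4]  conj(Y_{6,4})(Ω₁) = (-0.245210, -0.099062) ; Y_{6,4}(Ω₂) = (0.334768, 0.217816) ; Δ = (-0.060511, -0.086573)
  [+5]  conj(Y_{6,5})(Ω₁) = (0.202472, 0.105390) ; Y_{6,5}(Ω₂) = (-0.284073, -0.249673) ; Δ = (-0.031204, -0.080490)
  [+6]  conj(Y_{6,6})(Ω₁) = (0.380575, 0.247123) ; Y_{6,6}(Ω₂) = (0.109029, 0.127995) ; Δ = (0.009863, 0.075655)
Σ over m = (-0.222274, 0.000000); ×(4π/13) → (-0.214860, 0.000000). Real part: -0.214860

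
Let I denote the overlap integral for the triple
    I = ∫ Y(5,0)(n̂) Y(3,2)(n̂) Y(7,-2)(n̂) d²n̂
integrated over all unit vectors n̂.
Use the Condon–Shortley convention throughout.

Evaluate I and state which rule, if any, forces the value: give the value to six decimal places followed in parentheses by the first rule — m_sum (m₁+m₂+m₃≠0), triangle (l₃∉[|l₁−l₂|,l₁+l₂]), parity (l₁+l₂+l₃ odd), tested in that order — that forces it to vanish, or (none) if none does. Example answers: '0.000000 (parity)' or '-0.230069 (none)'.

Σlᵢ=15 odd — θ-integrand is odd under cosθ→−cosθ; I=0

0.000000 (parity)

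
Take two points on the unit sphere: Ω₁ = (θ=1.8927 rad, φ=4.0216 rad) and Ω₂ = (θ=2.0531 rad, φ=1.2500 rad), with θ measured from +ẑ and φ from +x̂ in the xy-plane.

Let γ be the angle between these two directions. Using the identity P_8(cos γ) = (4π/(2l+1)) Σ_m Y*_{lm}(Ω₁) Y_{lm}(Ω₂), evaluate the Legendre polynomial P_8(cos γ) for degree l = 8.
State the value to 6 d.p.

Addition theorem: P_8(cos γ) = (4π/17) Σ_m Y*_{lm}(Ω₁) Y_{lm}(Ω₂), m = −8…8:
  [-8]  conj(Y_{8,-8})(Ω₁) = 0.24575 + 0.23211j ; Y_{8,-8}(Ω₂) = -0.16412 + 0.10641j ; Δ = -0.06503 - 0.01194j
  [-7]  conj(Y_{8,-7})(Ω₁) = 0.44753 - 0.05539j ; Y_{8,-7}(Ω₂) = 0.31984 + 0.25589j ; Δ = 0.15731 + 0.09680j
  [-6]  conj(Y_{8,-6})(Ω₁) = 0.07395 - 0.11597j ; Y_{8,-6}(Ω₂) = 0.14049 - 0.38017j ; Δ = -0.03370 - 0.04441j
  [-5]  conj(Y_{8,-5})(Ω₁) = 0.09102 + 0.28185j ; Y_{8,-5}(Ω₂) = -0.04669 - 0.00155j ; Δ = -0.00381 - 0.01330j
  [-4]  conj(Y_{8,-4})(Ω₁) = 0.24215 + 0.09628j ; Y_{8,-4}(Ω₂) = -0.09370 - 0.31676j ; Δ = 0.00781 - 0.08573j
  [-3]  conj(Y_{8,-3})(Ω₁) = -0.16307 + 0.08942j ; Y_{8,-3}(Ω₂) = -0.18225 + 0.12695j ; Δ = 0.01837 - 0.03700j
  [-2]  conj(Y_{8,-2})(Ω₁) = -0.05535 + 0.28902j ; Y_{8,-2}(Ω₂) = -0.18353 - 0.13710j ; Δ = 0.04978 - 0.04545j
  [-1]  conj(Y_{8,-1})(Ω₁) = -0.08516 - 0.10302j ; Y_{8,-1}(Ω₂) = -0.08608 + 0.25907j ; Δ = 0.03402 - 0.01320j
  [+0]  conj(Y_{8,0})(Ω₁) = -0.30066 + 0.00000j ; Y_{8,0}(Ω₂) = -0.19219 + 0.00000j ; Δ = 0.05778 + 0.00000j
  [+1]  conj(Y_{8,1})(Ω₁) = 0.08516 - 0.10302j ; Y_{8,1}(Ω₂) = 0.08608 + 0.25907j ; Δ = 0.03402 + 0.01320j
  [+2]  conj(Y_{8,2})(Ω₁) = -0.05535 - 0.28902j ; Y_{8,2}(Ω₂) = -0.18353 + 0.13710j ; Δ = 0.04978 + 0.04545j
  [+3]  conj(Y_{8,3})(Ω₁) = 0.16307 + 0.08942j ; Y_{8,3}(Ω₂) = 0.18225 + 0.12695j ; Δ = 0.01837 + 0.03700j
  [+4]  conj(Y_{8,4})(Ω₁) = 0.24215 - 0.09628j ; Y_{8,4}(Ω₂) = -0.09370 + 0.31676j ; Δ = 0.00781 + 0.08573j
  [+5]  conj(Y_{8,5})(Ω₁) = -0.09102 + 0.28185j ; Y_{8,5}(Ω₂) = 0.04669 - 0.00155j ; Δ = -0.00381 + 0.01330j
  [+6]  conj(Y_{8,6})(Ω₁) = 0.07395 + 0.11597j ; Y_{8,6}(Ω₂) = 0.14049 + 0.38017j ; Δ = -0.03370 + 0.04441j
  [+7]  conj(Y_{8,7})(Ω₁) = -0.44753 - 0.05539j ; Y_{8,7}(Ω₂) = -0.31984 + 0.25589j ; Δ = 0.15731 - 0.09680j
  [+8]  conj(Y_{8,8})(Ω₁) = 0.24575 - 0.23211j ; Y_{8,8}(Ω₂) = -0.16412 - 0.10641j ; Δ = -0.06503 + 0.01194j
Total Σ_m = 0.38728 - 0.00000j. Multiply by 0.739198: 0.28628 - 0.00000j. P_8(cos γ) = 0.286275

0.286275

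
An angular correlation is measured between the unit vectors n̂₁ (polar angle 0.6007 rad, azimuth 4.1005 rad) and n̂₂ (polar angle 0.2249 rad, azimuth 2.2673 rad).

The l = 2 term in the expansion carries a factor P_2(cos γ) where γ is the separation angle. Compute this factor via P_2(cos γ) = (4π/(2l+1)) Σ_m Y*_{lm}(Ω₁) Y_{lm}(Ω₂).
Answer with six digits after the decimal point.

Expand P_2 via completeness: Σ_{m} conj(Y_{2,m}) at Ω₁ times Y_{2,m} at Ω₂ —
  term(m=-2) = -0.002052-0.001188i   from Y*(Ω₁)=-0.041969+0.116048i, Y(Ω₂)=-0.003397+0.018908i
  term(m=-1) = -0.015693+0.058426i   from Y*(Ω₁)=-0.206915-0.294862i, Y(Ω₂)=-0.107744-0.128830i
  term(m=+0) = +0.191757+0.000000i   from Y*(Ω₁)=+0.328505-0.000000i, Y(Ω₂)=+0.583727+0.000000i
  term(m=+1) = -0.015693-0.058426i   from Y*(Ω₁)=+0.206915-0.294862i, Y(Ω₂)=+0.107744-0.128830i
  term(m=+2) = -0.002052+0.001188i   from Y*(Ω₁)=-0.041969-0.116048i, Y(Ω₂)=-0.003397-0.018908i
Total Σ_m = +0.156268+0.000000i. Multiply by 2.513274: +0.392744+0.000000i. P_2(cos γ) = 0.392744

0.392744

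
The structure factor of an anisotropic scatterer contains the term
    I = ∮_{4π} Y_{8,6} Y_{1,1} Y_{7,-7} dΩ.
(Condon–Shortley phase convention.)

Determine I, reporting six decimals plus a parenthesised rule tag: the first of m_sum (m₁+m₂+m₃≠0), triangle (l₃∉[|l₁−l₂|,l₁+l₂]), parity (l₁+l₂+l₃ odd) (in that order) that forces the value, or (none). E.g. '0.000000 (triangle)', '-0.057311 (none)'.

0.030597 (none)

m-sum 0 ✓  L=16 even ✓  7≤7≤9 ✓
Π(2lᵢ+1) = 17×3×15 = 765
triangle coeff Δ(8,1,7) = 1/2040
Σ_t [1,1]: t=1:−1/25401600 = -1/25401600
(3j)²=8/255 [(8 1 7; 0 0 0)], sign=+1
Σ_t [2,2]: t=2:+1/174356582400 = 1/174356582400
(3j)²=1/2040 [(8 1 7; 6 1 -7)], sign=+1
⇒ 4πI² = 1/85
I = (+1)√(1/85/(4π)) = 0.03059748
No selection rule forces the value: the integral is nonzero (none).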